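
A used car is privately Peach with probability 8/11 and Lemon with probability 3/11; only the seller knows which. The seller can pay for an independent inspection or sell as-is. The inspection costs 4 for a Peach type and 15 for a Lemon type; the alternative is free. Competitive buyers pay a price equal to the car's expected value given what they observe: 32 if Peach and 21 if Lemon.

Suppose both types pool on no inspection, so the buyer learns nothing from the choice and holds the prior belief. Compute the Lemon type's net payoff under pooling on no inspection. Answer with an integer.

Pooled price = 8/11·32 + 3/11·21 = 29.
Lemon pays no cost for no inspection, so net payoff = 29.

29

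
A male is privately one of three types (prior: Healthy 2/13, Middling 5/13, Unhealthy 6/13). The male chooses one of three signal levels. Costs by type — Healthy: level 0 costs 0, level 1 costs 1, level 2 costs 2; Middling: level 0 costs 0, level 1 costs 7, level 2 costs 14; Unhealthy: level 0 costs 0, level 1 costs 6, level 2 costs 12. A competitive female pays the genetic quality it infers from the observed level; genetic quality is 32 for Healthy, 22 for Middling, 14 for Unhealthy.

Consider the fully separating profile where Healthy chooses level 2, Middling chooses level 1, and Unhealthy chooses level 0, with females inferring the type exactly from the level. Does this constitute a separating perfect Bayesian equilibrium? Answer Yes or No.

Separating mating payoffs: level 2 → 32, level 1 → 22, level 0 → 14.
Healthy (assigned level 2): level 0: 14 − 0 = 14; level 1: 22 − 1 = 21; level 2: 32 − 2 = 30. Healthy stays.
Middling (assigned level 1): level 0: 14 − 0 = 14; level 1: 22 − 7 = 15; level 2: 32 − 14 = 18. Middling prefers level 2.
Unhealthy (assigned level 0): level 0: 14 − 0 = 14; level 1: 22 − 6 = 16; level 2: 32 − 12 = 20. Unhealthy prefers level 2.
At least one type deviates; the separating profile fails.

No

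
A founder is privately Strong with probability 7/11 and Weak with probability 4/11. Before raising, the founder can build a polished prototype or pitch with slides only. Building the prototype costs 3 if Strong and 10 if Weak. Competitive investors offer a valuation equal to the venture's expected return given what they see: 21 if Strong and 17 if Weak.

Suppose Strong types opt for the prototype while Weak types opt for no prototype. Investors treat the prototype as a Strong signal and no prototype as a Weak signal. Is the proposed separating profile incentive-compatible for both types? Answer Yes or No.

Yes

Under these beliefs, the prototype earns valuation 21 and no prototype earns valuation 17.
Strong: the prototype nets 21 − 3 = 18; no prototype nets 17. Strong prefers the prototype.
Weak: the prototype nets 21 − 10 = 11; no prototype nets 17. Weak prefers no prototype.
Neither type deviates, so the separating profile is an equilibrium.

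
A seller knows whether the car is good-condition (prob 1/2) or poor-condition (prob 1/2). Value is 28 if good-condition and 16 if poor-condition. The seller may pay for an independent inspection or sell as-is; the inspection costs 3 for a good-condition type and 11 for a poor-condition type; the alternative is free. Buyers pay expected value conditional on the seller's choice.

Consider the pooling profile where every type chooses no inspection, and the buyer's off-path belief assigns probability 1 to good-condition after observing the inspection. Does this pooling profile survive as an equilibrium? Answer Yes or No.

No

On path, the buyer holds the prior and pays 1/2·28 + 1/2·16 = 22. Off path (the inspection), believing good-condition, it pays 28.
good-condition: no inspection nets 22; the inspection nets 28 − 3 = 25. good-condition would deviate.
poor-condition: no inspection nets 22; the inspection nets 28 − 11 = 17. poor-condition stays.
A type deviates, so pooling fails.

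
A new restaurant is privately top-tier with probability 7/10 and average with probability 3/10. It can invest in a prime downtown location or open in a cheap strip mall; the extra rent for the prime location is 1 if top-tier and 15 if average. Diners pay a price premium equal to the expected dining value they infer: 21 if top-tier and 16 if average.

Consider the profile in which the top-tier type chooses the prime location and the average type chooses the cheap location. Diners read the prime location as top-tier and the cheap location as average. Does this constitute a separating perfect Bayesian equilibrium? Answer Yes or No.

Yes

Under these beliefs, the prime location earns price premium 21 and the cheap location earns price premium 16.
top-tier: the prime location nets 21 − 1 = 20; the cheap location nets 16. top-tier prefers the prime location.
average: the prime location nets 21 − 15 = 6; the cheap location nets 16. average prefers the cheap location.
Neither type deviates, so the separating profile is an equilibrium.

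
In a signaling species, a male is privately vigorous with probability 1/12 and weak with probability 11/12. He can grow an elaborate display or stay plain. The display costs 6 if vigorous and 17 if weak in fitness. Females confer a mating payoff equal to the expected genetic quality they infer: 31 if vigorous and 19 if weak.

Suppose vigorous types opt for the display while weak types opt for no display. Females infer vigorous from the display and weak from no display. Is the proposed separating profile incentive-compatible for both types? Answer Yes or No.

Under these beliefs, the display earns mating payoff 31 and no display earns mating payoff 19.
vigorous: the display nets 31 − 6 = 25; no display nets 19. vigorous prefers the display.
weak: the display nets 31 − 17 = 14; no display nets 19. weak prefers no display.
Neither type deviates, so the separating profile is an equilibrium.

Yes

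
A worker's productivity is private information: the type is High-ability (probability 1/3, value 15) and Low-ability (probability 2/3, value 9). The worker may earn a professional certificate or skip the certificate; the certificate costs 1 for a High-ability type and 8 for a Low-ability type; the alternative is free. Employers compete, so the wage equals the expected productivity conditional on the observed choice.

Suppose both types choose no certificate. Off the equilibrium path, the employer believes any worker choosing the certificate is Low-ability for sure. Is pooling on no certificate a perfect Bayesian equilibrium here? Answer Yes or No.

Yes

On path, the employer holds the prior and pays 1/3·15 + 2/3·9 = 11. Off path (the certificate), believing Low-ability, it pays 9.
High-ability: no certificate nets 11; the certificate nets 9 − 1 = 8. High-ability stays.
Low-ability: no certificate nets 11; the certificate nets 9 − 8 = 1. Low-ability stays.
No type deviates, so pooling is sustained.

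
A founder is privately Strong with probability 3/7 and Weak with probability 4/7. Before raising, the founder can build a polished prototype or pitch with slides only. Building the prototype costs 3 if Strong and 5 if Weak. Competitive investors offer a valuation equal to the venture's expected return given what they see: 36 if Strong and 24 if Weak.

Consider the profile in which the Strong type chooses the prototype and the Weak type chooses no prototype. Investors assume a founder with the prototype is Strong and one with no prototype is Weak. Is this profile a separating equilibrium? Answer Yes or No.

Under these beliefs, the prototype earns valuation 36 and no prototype earns valuation 24.
Strong: the prototype nets 36 − 3 = 33; no prototype nets 24. Strong prefers the prototype.
Weak: the prototype nets 36 − 5 = 31; no prototype nets 24. Weak would deviate to the prototype.
Weak has a profitable deviation, so the profile is not an equilibrium.

No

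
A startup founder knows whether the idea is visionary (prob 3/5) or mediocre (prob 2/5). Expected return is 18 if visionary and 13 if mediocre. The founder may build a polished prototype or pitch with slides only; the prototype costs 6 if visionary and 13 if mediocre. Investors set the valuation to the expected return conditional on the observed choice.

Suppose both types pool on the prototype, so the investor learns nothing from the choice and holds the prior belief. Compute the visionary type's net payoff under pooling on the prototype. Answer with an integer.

Pooled valuation = 3/5·18 + 2/5·13 = 16.
visionary pays cost 6 for the prototype, so net payoff = 16 − 6 = 10.

10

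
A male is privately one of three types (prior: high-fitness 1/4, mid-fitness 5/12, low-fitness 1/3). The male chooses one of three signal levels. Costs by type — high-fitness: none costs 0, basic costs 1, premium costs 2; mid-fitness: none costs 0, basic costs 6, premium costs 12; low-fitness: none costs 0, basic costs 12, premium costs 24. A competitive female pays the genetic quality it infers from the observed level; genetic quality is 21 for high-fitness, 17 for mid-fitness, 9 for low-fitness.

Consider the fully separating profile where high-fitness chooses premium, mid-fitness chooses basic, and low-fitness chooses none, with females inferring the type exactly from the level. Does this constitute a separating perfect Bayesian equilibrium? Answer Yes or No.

Separating mating payoffs: premium → 21, basic → 17, none → 9.
high-fitness (assigned premium): none: 9 − 0 = 9; basic: 17 − 1 = 16; premium: 21 − 2 = 19. high-fitness stays.
mid-fitness (assigned basic): none: 9 − 0 = 9; basic: 17 − 6 = 11; premium: 21 − 12 = 9. mid-fitness stays.
low-fitness (assigned none): none: 9 − 0 = 9; basic: 17 − 12 = 5; premium: 21 − 24 = -3. low-fitness stays.
Every type prefers its assigned level; separation holds.

Yes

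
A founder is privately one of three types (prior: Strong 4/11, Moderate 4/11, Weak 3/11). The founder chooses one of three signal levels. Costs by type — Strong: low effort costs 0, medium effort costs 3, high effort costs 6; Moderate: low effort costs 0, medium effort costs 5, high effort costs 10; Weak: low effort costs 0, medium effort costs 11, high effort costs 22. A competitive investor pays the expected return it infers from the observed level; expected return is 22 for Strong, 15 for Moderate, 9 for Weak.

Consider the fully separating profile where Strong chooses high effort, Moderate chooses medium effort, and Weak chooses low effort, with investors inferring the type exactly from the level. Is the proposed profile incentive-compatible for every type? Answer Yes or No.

No

Separating valuations: high effort → 22, medium effort → 15, low effort → 9.
Strong (assigned high effort): low effort: 9 − 0 = 9; medium effort: 15 − 3 = 12; high effort: 22 − 6 = 16. Strong stays.
Moderate (assigned medium effort): low effort: 9 − 0 = 9; medium effort: 15 − 5 = 10; high effort: 22 − 10 = 12. Moderate prefers high effort.
Weak (assigned low effort): low effort: 9 − 0 = 9; medium effort: 15 − 11 = 4; high effort: 22 − 22 = 0. Weak stays.
At least one type deviates; the separating profile fails.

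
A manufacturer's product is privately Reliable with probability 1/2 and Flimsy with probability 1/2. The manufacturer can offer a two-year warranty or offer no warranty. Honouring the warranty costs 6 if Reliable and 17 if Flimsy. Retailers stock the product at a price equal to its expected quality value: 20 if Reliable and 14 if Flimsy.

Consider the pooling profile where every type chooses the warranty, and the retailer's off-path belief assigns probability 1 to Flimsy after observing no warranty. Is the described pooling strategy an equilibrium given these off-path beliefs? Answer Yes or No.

No

On path, the retailer holds the prior and pays 1/2·20 + 1/2·14 = 17. Off path (no warranty), believing Flimsy, it pays 14.
Reliable: the warranty nets 17 − 6 = 11; no warranty nets 14. Reliable would deviate.
Flimsy: the warranty nets 17 − 17 = 0; no warranty nets 14. Flimsy would deviate.
A type deviates, so pooling fails.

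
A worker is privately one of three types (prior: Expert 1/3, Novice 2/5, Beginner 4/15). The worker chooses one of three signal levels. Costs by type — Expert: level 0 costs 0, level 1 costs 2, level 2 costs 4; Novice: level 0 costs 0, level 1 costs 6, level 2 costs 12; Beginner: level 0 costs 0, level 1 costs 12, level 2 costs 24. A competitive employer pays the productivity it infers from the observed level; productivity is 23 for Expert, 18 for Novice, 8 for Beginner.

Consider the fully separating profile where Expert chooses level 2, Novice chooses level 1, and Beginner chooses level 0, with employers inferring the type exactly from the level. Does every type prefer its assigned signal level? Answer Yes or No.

Yes

Separating wages: level 2 → 23, level 1 → 18, level 0 → 8.
Expert (assigned level 2): level 0: 8 − 0 = 8; level 1: 18 − 2 = 16; level 2: 23 − 4 = 19. Expert stays.
Novice (assigned level 1): level 0: 8 − 0 = 8; level 1: 18 − 6 = 12; level 2: 23 − 12 = 11. Novice stays.
Beginner (assigned level 0): level 0: 8 − 0 = 8; level 1: 18 − 12 = 6; level 2: 23 − 24 = -1. Beginner stays.
Every type prefers its assigned level; separation holds.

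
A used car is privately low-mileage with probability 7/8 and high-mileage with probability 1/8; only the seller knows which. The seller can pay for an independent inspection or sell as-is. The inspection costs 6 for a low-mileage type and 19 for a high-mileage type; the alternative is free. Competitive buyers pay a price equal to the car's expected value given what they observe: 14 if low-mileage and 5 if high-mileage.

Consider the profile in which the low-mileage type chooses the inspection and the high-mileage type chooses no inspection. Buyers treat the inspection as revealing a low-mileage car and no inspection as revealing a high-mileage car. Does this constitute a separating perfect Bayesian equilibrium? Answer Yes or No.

Under these beliefs, the inspection earns price 14 and no inspection earns price 5.
low-mileage: the inspection nets 14 − 6 = 8; no inspection nets 5. low-mileage prefers the inspection.
high-mileage: the inspection nets 14 − 19 = -5; no inspection nets 5. high-mileage prefers no inspection.
Neither type deviates, so the separating profile is an equilibrium.

Yes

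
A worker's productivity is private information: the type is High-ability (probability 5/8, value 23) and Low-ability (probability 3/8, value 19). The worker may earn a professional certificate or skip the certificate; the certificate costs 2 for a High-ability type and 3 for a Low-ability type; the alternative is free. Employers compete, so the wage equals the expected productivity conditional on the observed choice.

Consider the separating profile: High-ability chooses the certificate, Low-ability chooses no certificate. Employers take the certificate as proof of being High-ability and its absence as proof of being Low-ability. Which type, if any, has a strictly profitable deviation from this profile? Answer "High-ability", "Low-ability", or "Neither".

Low-ability

The certificate pays 23; no certificate pays 19.
High-ability: assigned the certificate, nets 23 − 2 = 21; deviating to no certificate nets 19.
Low-ability: assigned no certificate, nets 19; deviating to the certificate nets 23 − 3 = 20.
The Low-ability type gains 1 by deviating.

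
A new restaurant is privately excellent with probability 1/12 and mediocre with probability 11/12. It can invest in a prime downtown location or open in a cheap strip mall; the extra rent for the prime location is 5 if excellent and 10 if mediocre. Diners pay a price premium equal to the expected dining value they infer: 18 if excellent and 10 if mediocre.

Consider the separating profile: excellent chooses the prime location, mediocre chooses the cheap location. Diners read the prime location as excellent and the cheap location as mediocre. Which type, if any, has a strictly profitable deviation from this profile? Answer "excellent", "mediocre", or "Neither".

The prime location pays 18; the cheap location pays 10.
excellent: assigned the prime location, nets 18 − 5 = 13; deviating to the cheap location nets 10.
mediocre: assigned the cheap location, nets 10; deviating to the prime location nets 18 − 10 = 8.
Both types strictly prefer their assigned action; no profitable deviation.

Neither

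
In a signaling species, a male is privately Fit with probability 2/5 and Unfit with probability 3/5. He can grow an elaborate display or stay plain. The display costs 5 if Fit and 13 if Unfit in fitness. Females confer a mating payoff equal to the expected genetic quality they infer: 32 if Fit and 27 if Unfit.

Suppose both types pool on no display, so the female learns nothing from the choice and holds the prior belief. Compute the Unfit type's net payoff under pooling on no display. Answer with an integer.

29

Pooled mating payoff = 2/5·32 + 3/5·27 = 29.
Unfit pays no cost for no display, so net payoff = 29.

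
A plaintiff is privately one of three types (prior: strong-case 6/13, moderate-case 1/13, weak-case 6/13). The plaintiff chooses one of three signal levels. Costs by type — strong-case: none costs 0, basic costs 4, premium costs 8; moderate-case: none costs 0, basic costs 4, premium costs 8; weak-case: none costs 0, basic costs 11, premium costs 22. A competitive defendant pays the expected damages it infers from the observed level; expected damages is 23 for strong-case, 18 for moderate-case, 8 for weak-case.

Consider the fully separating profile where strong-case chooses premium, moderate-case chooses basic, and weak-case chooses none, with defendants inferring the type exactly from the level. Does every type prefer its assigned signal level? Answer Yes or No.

Separating settlements: premium → 23, basic → 18, none → 8.
strong-case (assigned premium): none: 8 − 0 = 8; basic: 18 − 4 = 14; premium: 23 − 8 = 15. strong-case stays.
moderate-case (assigned basic): none: 8 − 0 = 8; basic: 18 − 4 = 14; premium: 23 − 8 = 15. moderate-case prefers premium.
weak-case (assigned none): none: 8 − 0 = 8; basic: 18 − 11 = 7; premium: 23 − 22 = 1. weak-case stays.
At least one type deviates; the separating profile fails.

No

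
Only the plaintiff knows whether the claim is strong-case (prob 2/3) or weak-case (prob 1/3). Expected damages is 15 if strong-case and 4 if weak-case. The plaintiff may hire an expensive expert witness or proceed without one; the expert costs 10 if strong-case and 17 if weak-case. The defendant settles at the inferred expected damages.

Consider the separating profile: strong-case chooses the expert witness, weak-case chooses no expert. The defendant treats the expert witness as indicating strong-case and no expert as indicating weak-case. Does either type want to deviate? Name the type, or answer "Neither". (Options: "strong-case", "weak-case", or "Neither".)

Neither

The expert witness pays 15; no expert pays 4.
strong-case: assigned the expert witness, nets 15 − 10 = 5; deviating to no expert nets 4.
weak-case: assigned no expert, nets 4; deviating to the expert witness nets 15 − 17 = -2.
Both types strictly prefer their assigned action; no profitable deviation.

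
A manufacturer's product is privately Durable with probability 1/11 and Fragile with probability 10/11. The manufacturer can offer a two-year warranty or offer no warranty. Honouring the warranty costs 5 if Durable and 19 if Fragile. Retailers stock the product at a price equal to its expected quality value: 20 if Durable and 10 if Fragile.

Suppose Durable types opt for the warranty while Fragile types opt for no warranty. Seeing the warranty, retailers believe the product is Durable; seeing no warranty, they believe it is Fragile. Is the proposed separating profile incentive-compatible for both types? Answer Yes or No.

Under these beliefs, the warranty earns price 20 and no warranty earns price 10.
Durable: the warranty nets 20 − 5 = 15; no warranty nets 10. Durable prefers the warranty.
Fragile: the warranty nets 20 − 19 = 1; no warranty nets 10. Fragile prefers no warranty.
Neither type deviates, so the separating profile is an equilibrium.

Yes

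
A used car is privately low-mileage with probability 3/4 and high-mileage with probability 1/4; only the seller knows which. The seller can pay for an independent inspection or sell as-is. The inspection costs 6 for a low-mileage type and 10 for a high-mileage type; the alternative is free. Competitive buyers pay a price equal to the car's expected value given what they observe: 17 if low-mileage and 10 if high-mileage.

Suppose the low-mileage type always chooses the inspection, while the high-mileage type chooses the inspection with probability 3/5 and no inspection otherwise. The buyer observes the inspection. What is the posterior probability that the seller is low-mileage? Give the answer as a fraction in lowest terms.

P(the inspection) = (3/4)·1 + (1/4)·(3/5) = 9/10.
By Bayes' rule, P(low-mileage | the inspection) = (3/4) / (9/10) = 5/6.

5/6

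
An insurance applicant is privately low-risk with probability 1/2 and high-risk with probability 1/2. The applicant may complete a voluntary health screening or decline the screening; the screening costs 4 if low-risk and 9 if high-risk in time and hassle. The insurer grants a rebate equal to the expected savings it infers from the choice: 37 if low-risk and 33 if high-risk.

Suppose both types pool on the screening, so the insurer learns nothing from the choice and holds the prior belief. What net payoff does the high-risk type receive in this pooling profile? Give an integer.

Pooled rebate = 1/2·37 + 1/2·33 = 35.
high-risk pays cost 9 for the screening, so net payoff = 35 − 9 = 26.

26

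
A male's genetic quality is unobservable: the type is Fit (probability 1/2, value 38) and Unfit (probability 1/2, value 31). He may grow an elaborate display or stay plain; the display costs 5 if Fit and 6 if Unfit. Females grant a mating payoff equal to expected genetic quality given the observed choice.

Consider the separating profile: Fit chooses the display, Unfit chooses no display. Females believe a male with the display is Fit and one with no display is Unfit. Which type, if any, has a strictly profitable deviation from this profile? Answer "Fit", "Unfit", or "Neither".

Unfit

The display pays 38; no display pays 31.
Fit: assigned the display, nets 38 − 5 = 33; deviating to no display nets 31.
Unfit: assigned no display, nets 31; deviating to the display nets 38 − 6 = 32.
The Unfit type gains 1 by deviating.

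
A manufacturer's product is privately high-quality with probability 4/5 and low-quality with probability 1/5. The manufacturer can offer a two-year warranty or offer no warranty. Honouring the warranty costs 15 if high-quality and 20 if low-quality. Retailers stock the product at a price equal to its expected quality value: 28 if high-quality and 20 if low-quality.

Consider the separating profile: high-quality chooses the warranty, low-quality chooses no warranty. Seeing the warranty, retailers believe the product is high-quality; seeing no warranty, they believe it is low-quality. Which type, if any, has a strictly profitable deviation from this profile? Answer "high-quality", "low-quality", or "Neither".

The warranty pays 28; no warranty pays 20.
high-quality: assigned the warranty, nets 28 − 15 = 13; deviating to no warranty nets 20.
low-quality: assigned no warranty, nets 20; deviating to the warranty nets 28 − 20 = 8.
The high-quality type gains 7 by deviating.

high-quality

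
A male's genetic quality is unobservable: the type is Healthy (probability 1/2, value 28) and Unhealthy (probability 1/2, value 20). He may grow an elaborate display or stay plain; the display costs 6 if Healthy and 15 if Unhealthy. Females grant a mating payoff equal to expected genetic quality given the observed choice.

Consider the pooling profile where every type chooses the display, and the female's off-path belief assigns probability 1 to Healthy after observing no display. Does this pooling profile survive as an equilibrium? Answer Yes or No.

No

On path, the female holds the prior and pays 1/2·28 + 1/2·20 = 24. Off path (no display), believing Healthy, it pays 28.
Healthy: the display nets 24 − 6 = 18; no display nets 28. Healthy would deviate.
Unhealthy: the display nets 24 − 15 = 9; no display nets 28. Unhealthy would deviate.
A type deviates, so pooling fails.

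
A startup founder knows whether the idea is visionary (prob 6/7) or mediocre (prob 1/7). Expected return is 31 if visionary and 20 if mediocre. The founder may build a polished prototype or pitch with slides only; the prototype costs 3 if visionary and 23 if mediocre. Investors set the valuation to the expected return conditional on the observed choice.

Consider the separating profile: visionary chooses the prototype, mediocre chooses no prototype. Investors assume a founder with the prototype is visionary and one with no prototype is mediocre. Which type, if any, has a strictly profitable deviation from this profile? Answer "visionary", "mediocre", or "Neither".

The prototype pays 31; no prototype pays 20.
visionary: assigned the prototype, nets 31 − 3 = 28; deviating to no prototype nets 20.
mediocre: assigned no prototype, nets 20; deviating to the prototype nets 31 − 23 = 8.
Both types strictly prefer their assigned action; no profitable deviation.

Neither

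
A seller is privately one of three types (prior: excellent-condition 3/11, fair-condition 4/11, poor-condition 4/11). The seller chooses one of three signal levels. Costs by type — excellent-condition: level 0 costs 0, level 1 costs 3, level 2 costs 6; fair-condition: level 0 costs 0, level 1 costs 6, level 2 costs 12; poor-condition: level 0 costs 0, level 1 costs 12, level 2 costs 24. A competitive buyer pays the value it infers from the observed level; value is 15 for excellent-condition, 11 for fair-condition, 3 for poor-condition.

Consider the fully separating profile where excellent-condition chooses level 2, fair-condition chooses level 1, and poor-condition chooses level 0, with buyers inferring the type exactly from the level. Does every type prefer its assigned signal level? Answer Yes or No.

Separating prices: level 2 → 15, level 1 → 11, level 0 → 3.
excellent-condition (assigned level 2): level 0: 3 − 0 = 3; level 1: 11 − 3 = 8; level 2: 15 − 6 = 9. excellent-condition stays.
fair-condition (assigned level 1): level 0: 3 − 0 = 3; level 1: 11 − 6 = 5; level 2: 15 − 12 = 3. fair-condition stays.
poor-condition (assigned level 0): level 0: 3 − 0 = 3; level 1: 11 − 12 = -1; level 2: 15 − 24 = -9. poor-condition stays.
Every type prefers its assigned level; separation holds.

Yes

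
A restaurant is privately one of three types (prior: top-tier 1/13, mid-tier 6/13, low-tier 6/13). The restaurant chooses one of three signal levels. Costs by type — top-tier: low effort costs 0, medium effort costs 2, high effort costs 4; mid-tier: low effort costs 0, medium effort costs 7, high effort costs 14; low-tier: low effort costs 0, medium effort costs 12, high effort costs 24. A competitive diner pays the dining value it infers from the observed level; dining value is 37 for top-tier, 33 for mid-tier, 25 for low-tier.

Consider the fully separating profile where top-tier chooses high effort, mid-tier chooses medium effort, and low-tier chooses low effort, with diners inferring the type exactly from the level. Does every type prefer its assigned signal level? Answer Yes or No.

Separating price premiums: high effort → 37, medium effort → 33, low effort → 25.
top-tier (assigned high effort): low effort: 25 − 0 = 25; medium effort: 33 − 2 = 31; high effort: 37 − 4 = 33. top-tier stays.
mid-tier (assigned medium effort): low effort: 25 − 0 = 25; medium effort: 33 − 7 = 26; high effort: 37 − 14 = 23. mid-tier stays.
low-tier (assigned low effort): low effort: 25 − 0 = 25; medium effort: 33 − 12 = 21; high effort: 37 − 24 = 13. low-tier stays.
Every type prefers its assigned level; separation holds.

Yes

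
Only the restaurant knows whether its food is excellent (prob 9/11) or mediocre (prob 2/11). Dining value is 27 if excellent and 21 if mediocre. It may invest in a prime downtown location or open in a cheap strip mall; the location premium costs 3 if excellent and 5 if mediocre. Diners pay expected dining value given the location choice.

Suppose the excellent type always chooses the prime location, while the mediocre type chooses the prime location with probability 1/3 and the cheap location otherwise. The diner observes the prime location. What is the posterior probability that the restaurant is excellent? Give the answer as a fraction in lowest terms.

P(the prime location) = (9/11)·1 + (2/11)·(1/3) = 29/33.
By Bayes' rule, P(excellent | the prime location) = (9/11) / (29/33) = 27/29.

27/29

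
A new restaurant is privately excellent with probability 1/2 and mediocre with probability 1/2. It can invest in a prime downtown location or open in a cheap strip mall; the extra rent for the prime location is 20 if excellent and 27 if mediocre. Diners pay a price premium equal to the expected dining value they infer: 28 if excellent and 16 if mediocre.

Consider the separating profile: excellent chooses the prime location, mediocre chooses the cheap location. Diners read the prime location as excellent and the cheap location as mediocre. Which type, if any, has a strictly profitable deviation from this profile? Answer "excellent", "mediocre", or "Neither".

excellent

The prime location pays 28; the cheap location pays 16.
excellent: assigned the prime location, nets 28 − 20 = 8; deviating to the cheap location nets 16.
mediocre: assigned the cheap location, nets 16; deviating to the prime location nets 28 − 27 = 1.
The excellent type gains 8 by deviating.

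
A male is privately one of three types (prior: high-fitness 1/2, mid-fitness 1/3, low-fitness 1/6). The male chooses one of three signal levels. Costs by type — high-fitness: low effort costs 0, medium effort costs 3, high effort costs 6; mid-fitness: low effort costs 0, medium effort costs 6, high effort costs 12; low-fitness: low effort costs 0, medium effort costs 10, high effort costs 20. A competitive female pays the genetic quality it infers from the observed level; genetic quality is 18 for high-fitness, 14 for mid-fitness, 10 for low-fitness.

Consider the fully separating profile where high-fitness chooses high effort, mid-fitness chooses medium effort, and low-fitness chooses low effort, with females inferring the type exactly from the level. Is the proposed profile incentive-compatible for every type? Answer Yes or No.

Separating mating payoffs: high effort → 18, medium effort → 14, low effort → 10.
high-fitness (assigned high effort): low effort: 10 − 0 = 10; medium effort: 14 − 3 = 11; high effort: 18 − 6 = 12. high-fitness stays.
mid-fitness (assigned medium effort): low effort: 10 − 0 = 10; medium effort: 14 − 6 = 8; high effort: 18 − 12 = 6. mid-fitness prefers low effort.
low-fitness (assigned low effort): low effort: 10 − 0 = 10; medium effort: 14 − 10 = 4; high effort: 18 − 20 = -2. low-fitness stays.
At least one type deviates; the separating profile fails.

No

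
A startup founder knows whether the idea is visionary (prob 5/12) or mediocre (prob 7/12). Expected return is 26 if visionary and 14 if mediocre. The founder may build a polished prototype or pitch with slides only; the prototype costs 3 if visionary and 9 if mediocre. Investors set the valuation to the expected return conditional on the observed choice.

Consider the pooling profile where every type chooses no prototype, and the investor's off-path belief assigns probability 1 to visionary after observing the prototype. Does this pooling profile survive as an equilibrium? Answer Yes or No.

On path, the investor holds the prior and pays 5/12·26 + 7/12·14 = 19. Off path (the prototype), believing visionary, it pays 26.
visionary: no prototype nets 19; the prototype nets 26 − 3 = 23. visionary would deviate.
mediocre: no prototype nets 19; the prototype nets 26 − 9 = 17. mediocre stays.
A type deviates, so pooling fails.

No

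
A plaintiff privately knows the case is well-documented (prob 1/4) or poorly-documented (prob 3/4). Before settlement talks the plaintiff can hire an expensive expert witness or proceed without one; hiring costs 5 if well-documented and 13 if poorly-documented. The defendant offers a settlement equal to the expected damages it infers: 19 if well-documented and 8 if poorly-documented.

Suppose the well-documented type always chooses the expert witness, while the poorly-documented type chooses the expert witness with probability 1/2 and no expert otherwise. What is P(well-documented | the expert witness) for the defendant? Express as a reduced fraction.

P(the expert witness) = (1/4)·1 + (3/4)·(1/2) = 5/8.
By Bayes' rule, P(well-documented | the expert witness) = (1/4) / (5/8) = 2/5.

2/5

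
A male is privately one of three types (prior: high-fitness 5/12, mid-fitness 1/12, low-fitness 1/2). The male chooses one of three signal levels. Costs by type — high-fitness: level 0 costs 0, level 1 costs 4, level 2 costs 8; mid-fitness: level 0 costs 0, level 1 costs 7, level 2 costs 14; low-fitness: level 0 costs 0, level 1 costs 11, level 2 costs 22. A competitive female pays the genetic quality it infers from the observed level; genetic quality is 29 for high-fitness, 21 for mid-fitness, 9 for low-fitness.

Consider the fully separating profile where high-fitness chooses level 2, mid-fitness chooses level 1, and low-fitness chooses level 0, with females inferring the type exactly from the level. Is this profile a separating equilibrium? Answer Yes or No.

Separating mating payoffs: level 2 → 29, level 1 → 21, level 0 → 9.
high-fitness (assigned level 2): level 0: 9 − 0 = 9; level 1: 21 − 4 = 17; level 2: 29 − 8 = 21. high-fitness stays.
mid-fitness (assigned level 1): level 0: 9 − 0 = 9; level 1: 21 − 7 = 14; level 2: 29 − 14 = 15. mid-fitness prefers level 2.
low-fitness (assigned level 0): level 0: 9 − 0 = 9; level 1: 21 − 11 = 10; level 2: 29 − 22 = 7. low-fitness prefers level 1.
At least one type deviates; the separating profile fails.

No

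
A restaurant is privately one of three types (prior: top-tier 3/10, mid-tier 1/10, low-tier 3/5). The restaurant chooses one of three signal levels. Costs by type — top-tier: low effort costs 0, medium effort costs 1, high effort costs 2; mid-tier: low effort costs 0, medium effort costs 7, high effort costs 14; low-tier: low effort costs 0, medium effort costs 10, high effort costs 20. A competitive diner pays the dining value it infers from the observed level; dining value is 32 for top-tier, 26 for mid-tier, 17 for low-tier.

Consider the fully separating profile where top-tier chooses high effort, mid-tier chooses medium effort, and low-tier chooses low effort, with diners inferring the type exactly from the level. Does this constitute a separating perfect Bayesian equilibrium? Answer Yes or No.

Separating price premiums: high effort → 32, medium effort → 26, low effort → 17.
top-tier (assigned high effort): low effort: 17 − 0 = 17; medium effort: 26 − 1 = 25; high effort: 32 − 2 = 30. top-tier stays.
mid-tier (assigned medium effort): low effort: 17 − 0 = 17; medium effort: 26 − 7 = 19; high effort: 32 − 14 = 18. mid-tier stays.
low-tier (assigned low effort): low effort: 17 − 0 = 17; medium effort: 26 − 10 = 16; high effort: 32 − 20 = 12. low-tier stays.
Every type prefers its assigned level; separation holds.

Yes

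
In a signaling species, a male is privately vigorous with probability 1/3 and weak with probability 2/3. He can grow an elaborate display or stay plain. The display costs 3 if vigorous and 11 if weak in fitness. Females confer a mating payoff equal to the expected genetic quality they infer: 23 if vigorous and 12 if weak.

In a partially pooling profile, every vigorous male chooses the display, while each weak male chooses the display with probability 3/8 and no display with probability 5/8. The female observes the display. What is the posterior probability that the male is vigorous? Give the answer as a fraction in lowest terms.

4/7

P(the display) = (1/3)·1 + (2/3)·(3/8) = 7/12.
By Bayes' rule, P(vigorous | the display) = (1/3) / (7/12) = 4/7.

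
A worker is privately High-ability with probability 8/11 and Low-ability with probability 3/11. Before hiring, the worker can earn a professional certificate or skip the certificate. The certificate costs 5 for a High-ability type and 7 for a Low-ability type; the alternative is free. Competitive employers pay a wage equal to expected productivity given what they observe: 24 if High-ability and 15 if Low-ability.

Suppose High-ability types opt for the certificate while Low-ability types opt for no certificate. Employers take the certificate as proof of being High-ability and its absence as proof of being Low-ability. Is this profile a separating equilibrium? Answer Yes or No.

No

Under these beliefs, the certificate earns wage 24 and no certificate earns wage 15.
High-ability: the certificate nets 24 − 5 = 19; no certificate nets 15. High-ability prefers the certificate.
Low-ability: the certificate nets 24 − 7 = 17; no certificate nets 15. Low-ability would deviate to the certificate.
Low-ability has a profitable deviation, so the profile is not an equilibrium.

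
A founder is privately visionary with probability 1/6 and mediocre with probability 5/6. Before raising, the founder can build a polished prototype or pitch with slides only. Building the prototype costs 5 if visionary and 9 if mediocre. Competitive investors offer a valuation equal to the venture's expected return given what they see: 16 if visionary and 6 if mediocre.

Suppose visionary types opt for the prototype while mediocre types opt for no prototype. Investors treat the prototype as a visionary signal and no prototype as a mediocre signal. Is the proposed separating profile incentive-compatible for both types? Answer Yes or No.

Under these beliefs, the prototype earns valuation 16 and no prototype earns valuation 6.
visionary: the prototype nets 16 − 5 = 11; no prototype nets 6. visionary prefers the prototype.
mediocre: the prototype nets 16 − 9 = 7; no prototype nets 6. mediocre would deviate to the prototype.
mediocre has a profitable deviation, so the profile is not an equilibrium.

No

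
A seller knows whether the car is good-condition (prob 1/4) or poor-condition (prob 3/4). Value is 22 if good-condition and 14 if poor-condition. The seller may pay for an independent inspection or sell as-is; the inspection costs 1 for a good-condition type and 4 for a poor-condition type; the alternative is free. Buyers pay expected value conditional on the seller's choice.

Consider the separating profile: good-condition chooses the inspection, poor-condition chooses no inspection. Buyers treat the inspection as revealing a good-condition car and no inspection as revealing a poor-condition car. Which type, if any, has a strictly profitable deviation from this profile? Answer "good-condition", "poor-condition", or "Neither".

The inspection pays 22; no inspection pays 14.
good-condition: assigned the inspection, nets 22 − 1 = 21; deviating to no inspection nets 14.
poor-condition: assigned no inspection, nets 14; deviating to the inspection nets 22 − 4 = 18.
The poor-condition type gains 4 by deviating.

poor-condition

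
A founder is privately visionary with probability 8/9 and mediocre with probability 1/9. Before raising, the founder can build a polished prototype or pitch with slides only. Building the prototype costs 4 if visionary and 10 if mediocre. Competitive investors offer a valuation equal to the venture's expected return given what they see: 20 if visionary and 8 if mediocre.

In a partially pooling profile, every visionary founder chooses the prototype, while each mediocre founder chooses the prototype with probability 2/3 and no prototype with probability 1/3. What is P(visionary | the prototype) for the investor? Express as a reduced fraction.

P(the prototype) = (8/9)·1 + (1/9)·(2/3) = 26/27.
By Bayes' rule, P(visionary | the prototype) = (8/9) / (26/27) = 12/13.

12/13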